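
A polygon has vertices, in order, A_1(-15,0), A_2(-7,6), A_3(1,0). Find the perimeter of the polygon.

|A_1A_2| = √((8)² + (6)²) = √100 = 10
|A_2A_3| = √((8)² + (-6)²) = √100 = 10
|A_3A_1| = √((-16)² + (0)²) = √256 = 16
Perimeter = 10 + 10 + 16 = 36.

36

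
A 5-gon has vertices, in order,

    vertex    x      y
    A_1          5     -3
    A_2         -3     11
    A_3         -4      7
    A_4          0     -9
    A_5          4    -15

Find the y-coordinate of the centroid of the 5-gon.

-322/153

Apply the shoelace (surveyor's) formula. First the cross-terms c_i = x_i·y_{i+1} − x_{i+1}·y_i:
  46, 23, 36, 36, 63  ⇒  2A = 204, A = 102.
Then Σ (y_i + y_{i+1})·c_i = -1288, so ȳ = -1288 / (6·102) = -322/153.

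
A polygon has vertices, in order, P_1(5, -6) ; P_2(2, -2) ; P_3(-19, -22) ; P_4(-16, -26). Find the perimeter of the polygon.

68

|P_1P_2| = √((-3)² + (4)²) = √25 = 5
|P_2P_3| = √((-21)² + (-20)²) = √841 = 29
|P_3P_4| = √((3)² + (-4)²) = √25 = 5
|P_4P_1| = √((21)² + (20)²) = √841 = 29
Perimeter = 5 + 29 + 5 + 29 = 68.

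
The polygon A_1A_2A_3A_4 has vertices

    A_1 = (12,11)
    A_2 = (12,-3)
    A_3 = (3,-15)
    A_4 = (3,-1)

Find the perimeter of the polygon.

58

|A_1A_2| = √((0)² + (-14)²) = √196 = 14
|A_2A_3| = √((-9)² + (-12)²) = √225 = 15
|A_3A_4| = √((0)² + (14)²) = √196 = 14
|A_4A_1| = √((9)² + (12)²) = √225 = 15
Perimeter = 14 + 15 + 14 + 15 = 58.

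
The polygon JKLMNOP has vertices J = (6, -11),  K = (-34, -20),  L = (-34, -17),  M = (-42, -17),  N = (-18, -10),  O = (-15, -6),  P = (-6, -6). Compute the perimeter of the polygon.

104

|JK| = √((-40)² + (-9)²) = √1681 = 41
|KL| = √((0)² + (3)²) = √9 = 3
|LM| = √((-8)² + (0)²) = √64 = 8
|MN| = √((24)² + (7)²) = √625 = 25
|NO| = √((3)² + (4)²) = √25 = 5
|OP| = √((9)² + (0)²) = √81 = 9
|PJ| = √((12)² + (-5)²) = √169 = 13
Perimeter = 41 + 3 + 8 + 25 + 5 + 9 + 13 = 104.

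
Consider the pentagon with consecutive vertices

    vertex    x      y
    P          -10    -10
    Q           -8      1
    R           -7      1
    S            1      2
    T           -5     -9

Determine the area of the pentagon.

Apply the surveyor's formula: 2A = Σ (x_i·y_{i+1} − x_{i+1}·y_i), indices taken mod 5.
P→Q: (-10)(1) − (-8)(-10) = -90
Q→R: (-8)(1) − (-7)(1) = -1
R→S: (-7)(2) − (1)(1) = -15
S→T: (1)(-9) − (-5)(2) = 1
T→P: (-5)(-10) − (-10)(-9) = -40
Σ = -145
Area = |Σ|/2 = 72.5.

72.5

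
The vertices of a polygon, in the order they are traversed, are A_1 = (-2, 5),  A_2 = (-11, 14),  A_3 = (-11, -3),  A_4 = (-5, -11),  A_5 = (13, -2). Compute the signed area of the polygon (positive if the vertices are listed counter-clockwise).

Apply the shoelace (surveyor's) formula: 2A = Σ (x_i·y_{i+1} − x_{i+1}·y_i), indices taken mod 5.
Σ = (27) + (187) + (106) + (153) + (61) = 534
Signed area = Σ/2 = 267 (positive ⇒ counter-clockwise traversal).

267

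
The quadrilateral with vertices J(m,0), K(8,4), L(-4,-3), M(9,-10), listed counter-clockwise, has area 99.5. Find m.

The doubled signed area Σ (x_i y_{i+1} − x_{i+1} y_i) is linear in m.
With m=0 it equals 59; the coefficient of m is 14 (from the two edges through J).
So 14·m + 59 = 2·99.5 = 199 ⇒ m = 10.

10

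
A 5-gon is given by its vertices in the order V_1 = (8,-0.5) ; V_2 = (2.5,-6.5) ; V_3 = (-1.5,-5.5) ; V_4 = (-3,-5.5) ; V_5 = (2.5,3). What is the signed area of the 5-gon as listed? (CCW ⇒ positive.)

Apply the shoelace (surveyor's) formula: 2A = Σ (x_i·y_{i+1} − x_{i+1}·y_i), indices taken mod 5.
Σ = (-50.75) + (-23.5) + (-8.25) + (4.75) + (-25.25) = -103
Signed area = Σ/2 = -51.5 (negative ⇒ clockwise traversal).

-51.5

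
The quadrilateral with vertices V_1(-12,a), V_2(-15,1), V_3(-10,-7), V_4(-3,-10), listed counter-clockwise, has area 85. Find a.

Write out the shoelace sum; only the two edges meeting at V_1 involve a:
2·Area = [((-3)·a − (-12)·(-10)) + ((-12)·1 − (-15)·a)] + 194
       = 12·a + 62 = 170
⇒ a = 9.

9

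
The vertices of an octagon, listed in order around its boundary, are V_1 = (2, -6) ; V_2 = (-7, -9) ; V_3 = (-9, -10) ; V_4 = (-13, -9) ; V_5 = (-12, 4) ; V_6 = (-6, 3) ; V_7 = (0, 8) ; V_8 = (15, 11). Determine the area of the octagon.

Apply the shoelace (surveyor's) formula: 2A = Σ (x_i·y_{i+1} − x_{i+1}·y_i), indices taken mod 8.
V_1→V_2: (2)(-9) − (-7)(-6) = -60
V_2→V_3: (-7)(-10) − (-9)(-9) = -11
V_3→V_4: (-9)(-9) − (-13)(-10) = -49
V_4→V_5: (-13)(4) − (-12)(-9) = -160
V_5→V_6: (-12)(3) − (-6)(4) = -12
V_6→V_7: (-6)(8) − (0)(3) = -48
V_7→V_8: (0)(11) − (15)(8) = -120
V_8→V_1: (15)(-6) − (2)(11) = -112
Σ = -572
Area = |Σ|/2 = 286.

286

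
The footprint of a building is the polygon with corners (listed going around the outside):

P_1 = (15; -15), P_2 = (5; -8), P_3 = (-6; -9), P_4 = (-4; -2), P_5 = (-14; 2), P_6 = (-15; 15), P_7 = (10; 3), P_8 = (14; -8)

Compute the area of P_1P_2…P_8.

Apply the surveyor's formula: 2A = Σ (x_i·y_{i+1} − x_{i+1}·y_i), indices taken mod 8.
Σ = (-45) + (-93) + (-24) + (-36) + (-180) + (-195) + (-122) + (-90) = -785
Area = |Σ|/2 = 392.5.

392.5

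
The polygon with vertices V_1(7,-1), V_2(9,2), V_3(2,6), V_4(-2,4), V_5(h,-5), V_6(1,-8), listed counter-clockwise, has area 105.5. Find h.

-4

Write out the shoelace sum; only the two edges meeting at V_5 involve h:
2·Area = [((-2)·(-5) − h·4) + (h·(-8) − 1·(-5))] + 148
       = -12·h + 163 = 211
⇒ h = -4.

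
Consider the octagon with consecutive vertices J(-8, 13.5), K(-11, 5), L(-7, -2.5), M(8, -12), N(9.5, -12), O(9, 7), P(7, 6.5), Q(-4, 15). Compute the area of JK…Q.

337

Σ = (108.5) + (62.5) + (104) + (18) + (174.5) + (9.5) + (131) + (66) = 674
Area = |Σ|/2 = 337.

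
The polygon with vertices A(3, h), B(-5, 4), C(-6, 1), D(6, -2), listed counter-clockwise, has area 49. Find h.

5

The doubled signed area Σ (x_i y_{i+1} − x_{i+1} y_i) is linear in h.
With h=0 it equals 43; the coefficient of h is 11 (from the two edges through A).
So 11·h + 43 = 2·49 = 98 ⇒ h = 5.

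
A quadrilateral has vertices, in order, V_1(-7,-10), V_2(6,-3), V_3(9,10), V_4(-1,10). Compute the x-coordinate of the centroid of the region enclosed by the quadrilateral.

Apply the shoelace (surveyor's) formula. First the cross-terms c_i = x_i·y_{i+1} − x_{i+1}·y_i:
  81, 87, 100, 80  ⇒  2A = 348, A = 174.
Then Σ (x_i + x_{i+1})·c_i = 1384, so x̄ = 1384 / (6·174) = 346/261.

346/261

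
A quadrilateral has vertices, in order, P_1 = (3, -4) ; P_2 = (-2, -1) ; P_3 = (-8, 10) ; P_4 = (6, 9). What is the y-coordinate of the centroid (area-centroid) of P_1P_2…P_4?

Apply the surveyor's formula. First the cross-terms c_i = x_i·y_{i+1} − x_{i+1}·y_i:
  -11, -28, -132, -51  ⇒  2A = -222, A = -111.
Then Σ (y_i + y_{i+1})·c_i = -2960, so ȳ = -2960 / (6·(-111)) = 40/9.

40/9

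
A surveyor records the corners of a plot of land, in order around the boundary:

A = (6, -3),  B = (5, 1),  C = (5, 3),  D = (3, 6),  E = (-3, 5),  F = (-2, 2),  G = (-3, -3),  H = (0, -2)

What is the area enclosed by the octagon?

59.5

A→B: (6)(1) − (5)(-3) = 21
B→C: (5)(3) − (5)(1) = 10
C→D: (5)(6) − (3)(3) = 21
D→E: (3)(5) − (-3)(6) = 33
E→F: (-3)(2) − (-2)(5) = 4
F→G: (-2)(-3) − (-3)(2) = 12
G→H: (-3)(-2) − (0)(-3) = 6
H→A: (0)(-3) − (6)(-2) = 12
Σ = 119
Area = |Σ|/2 = 59.5.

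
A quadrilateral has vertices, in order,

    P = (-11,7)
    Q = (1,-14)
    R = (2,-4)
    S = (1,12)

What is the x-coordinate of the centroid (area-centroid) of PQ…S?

Apply Gauss's area formula. First the cross-terms c_i = x_i·y_{i+1} − x_{i+1}·y_i:
  147, 24, 28, 139  ⇒  2A = 338, A = 169.
Then Σ (x_i + x_{i+1})·c_i = -2704, so x̄ = -2704 / (6·169) = -8/3.

-8/3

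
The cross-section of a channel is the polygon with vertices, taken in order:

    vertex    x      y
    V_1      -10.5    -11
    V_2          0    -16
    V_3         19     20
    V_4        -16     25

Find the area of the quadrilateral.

Σ = (168) + (304) + (795) + (438.5) = 1705.5
Area = |Σ|/2 = 852.75.

852.75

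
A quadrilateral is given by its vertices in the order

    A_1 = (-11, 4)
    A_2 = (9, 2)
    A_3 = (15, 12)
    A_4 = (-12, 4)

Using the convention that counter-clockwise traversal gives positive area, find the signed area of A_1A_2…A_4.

110

Apply the shoelace formula: 2A = Σ (x_i·y_{i+1} − x_{i+1}·y_i), indices taken mod 4.
Cross-terms: -58, 78, 204, -4  ⇒  Σ = 220
Signed area = Σ/2 = 110 (positive ⇒ counter-clockwise traversal).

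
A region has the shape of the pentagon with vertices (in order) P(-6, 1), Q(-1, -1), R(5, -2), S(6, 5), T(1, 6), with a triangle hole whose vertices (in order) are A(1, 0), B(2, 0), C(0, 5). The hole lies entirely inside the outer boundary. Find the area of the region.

Outer boundary:
Σ = (7) + (7) + (37) + (31) + (37) = 119
Area = |Σ|/2 = 59.5.
Hole:
Apply the shoelace (surveyor's) formula: 2A = Σ (x_i·y_{i+1} − x_{i+1}·y_i), indices taken mod 3.
Σ = (0) + (10) + (-5) = 5
Area = |Σ|/2 = 2.5.
Net area = 59.5 − 2.5 = 57.

57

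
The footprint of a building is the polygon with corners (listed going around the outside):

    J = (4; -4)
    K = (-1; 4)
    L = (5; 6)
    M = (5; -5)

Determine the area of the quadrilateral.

Apply the shoelace (surveyor's) formula: 2A = Σ (x_i·y_{i+1} − x_{i+1}·y_i), indices taken mod 4.
Σ = (12) + (-26) + (-55) + (0) = -69
Area = |Σ|/2 = 34.5.

34.5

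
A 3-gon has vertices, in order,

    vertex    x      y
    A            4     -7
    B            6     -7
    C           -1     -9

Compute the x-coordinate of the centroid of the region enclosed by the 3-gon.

3

Apply the shoelace (surveyor's) formula. First the cross-terms c_i = x_i·y_{i+1} − x_{i+1}·y_i:
  14, -61, 43  ⇒  2A = -4, A = -2.
Then Σ (x_i + x_{i+1})·c_i = -36, so x̄ = -36 / (6·(-2)) = 3.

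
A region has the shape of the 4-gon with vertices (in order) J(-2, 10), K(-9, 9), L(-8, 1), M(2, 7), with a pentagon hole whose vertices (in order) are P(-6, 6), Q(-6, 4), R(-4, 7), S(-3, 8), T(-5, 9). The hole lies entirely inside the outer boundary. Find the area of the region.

Outer boundary:
Σ = (72) + (63) + (-58) + (34) = 111
Area = |Σ|/2 = 55.5.
Hole:
Apply the surveyor's formula: 2A = Σ (x_i·y_{i+1} − x_{i+1}·y_i), indices taken mod 5.
Cross-terms: 12, -26, -11, 13, 24  ⇒  Σ = 12
Area = |Σ|/2 = 6.
Net area = 55.5 − 6 = 49.5.

49.5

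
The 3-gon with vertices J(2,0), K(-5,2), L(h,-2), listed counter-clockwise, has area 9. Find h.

0

Write out the shoelace sum; only the two edges meeting at L involve h:
2·Area = [((-5)·(-2) − h·2) + (h·0 − 2·(-2))] + 4
       = -2·h + 18 = 18
⇒ h = 0.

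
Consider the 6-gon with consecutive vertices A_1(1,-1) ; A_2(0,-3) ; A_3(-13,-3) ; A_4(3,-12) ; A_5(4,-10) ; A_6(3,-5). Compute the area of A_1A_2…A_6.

Apply the shoelace formula: 2A = Σ (x_i·y_{i+1} − x_{i+1}·y_i), indices taken mod 6.
Cross-terms: -3, -39, 165, 18, 10, 2  ⇒  Σ = 153
Area = |Σ|/2 = 76.5.

76.5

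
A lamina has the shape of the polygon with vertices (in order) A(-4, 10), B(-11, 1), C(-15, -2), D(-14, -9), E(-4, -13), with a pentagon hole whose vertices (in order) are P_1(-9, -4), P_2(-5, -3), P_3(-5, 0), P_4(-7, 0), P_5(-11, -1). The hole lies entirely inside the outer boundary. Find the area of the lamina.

135

Outer boundary:
Apply the surveyor's formula: 2A = Σ (x_i·y_{i+1} − x_{i+1}·y_i), indices taken mod 5.
Σ = (106) + (37) + (107) + (146) + (-92) = 304
Area = |Σ|/2 = 152.
Hole:
Apply Gauss's area formula: 2A = Σ (x_i·y_{i+1} − x_{i+1}·y_i), indices taken mod 5.
Cross-terms: 7, -15, 0, 7, 35  ⇒  Σ = 34
Area = |Σ|/2 = 17.
Net area = 152 − 17 = 135.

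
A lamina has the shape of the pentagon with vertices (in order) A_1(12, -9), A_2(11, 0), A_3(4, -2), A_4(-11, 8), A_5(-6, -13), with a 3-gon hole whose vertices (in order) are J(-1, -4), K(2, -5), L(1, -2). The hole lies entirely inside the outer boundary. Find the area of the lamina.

Outer boundary:
Σ = (99) + (-22) + (10) + (191) + (210) = 488
Area = |Σ|/2 = 244.
Hole:
Cross-terms: 13, 1, -6  ⇒  Σ = 8
Area = |Σ|/2 = 4.
Net area = 244 − 4 = 240.

240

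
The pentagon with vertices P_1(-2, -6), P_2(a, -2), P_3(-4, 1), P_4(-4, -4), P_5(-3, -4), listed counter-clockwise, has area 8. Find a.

-2

Write out the shoelace sum; only the two edges meeting at P_2 involve a:
2·Area = [((-2)·(-2) − a·(-6)) + (a·1 − (-4)·(-2))] + 34
       = 7·a + 30 = 16
⇒ a = -2.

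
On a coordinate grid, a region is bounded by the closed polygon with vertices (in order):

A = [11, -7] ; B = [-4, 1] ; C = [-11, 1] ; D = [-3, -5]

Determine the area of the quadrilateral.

Apply the shoelace formula: 2A = Σ (x_i·y_{i+1} − x_{i+1}·y_i), indices taken mod 4.
Σ = (-17) + (7) + (58) + (76) = 124
Area = |Σ|/2 = 62.

62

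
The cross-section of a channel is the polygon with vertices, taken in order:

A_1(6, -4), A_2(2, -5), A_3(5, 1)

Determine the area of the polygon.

Σ = (-22) + (27) + (-26) = -21
Area = |Σ|/2 = 10.5.

10.5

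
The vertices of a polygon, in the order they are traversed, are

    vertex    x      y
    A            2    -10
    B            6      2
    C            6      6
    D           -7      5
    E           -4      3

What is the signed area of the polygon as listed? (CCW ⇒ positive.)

96.5

Apply the surveyor's formula: 2A = Σ (x_i·y_{i+1} − x_{i+1}·y_i), indices taken mod 5.
Cross-terms: 64, 24, 72, -1, 34  ⇒  Σ = 193
Signed area = Σ/2 = 96.5 (positive ⇒ counter-clockwise traversal).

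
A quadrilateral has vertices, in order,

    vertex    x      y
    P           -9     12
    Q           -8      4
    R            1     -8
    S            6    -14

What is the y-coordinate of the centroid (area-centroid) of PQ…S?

Apply Gauss's area formula. First the cross-terms c_i = x_i·y_{i+1} − x_{i+1}·y_i:
  60, 60, 34, -54  ⇒  2A = 100, A = 50.
Then Σ (y_i + y_{i+1})·c_i = 80, so ȳ = 80 / (6·50) = 4/15.

4/15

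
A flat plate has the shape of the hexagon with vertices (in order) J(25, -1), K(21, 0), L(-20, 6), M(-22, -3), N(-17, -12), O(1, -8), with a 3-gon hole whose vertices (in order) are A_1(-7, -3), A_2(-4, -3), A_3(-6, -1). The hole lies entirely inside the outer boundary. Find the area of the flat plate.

446.5

Outer boundary:
Apply Gauss's area formula: 2A = Σ (x_i·y_{i+1} − x_{i+1}·y_i), indices taken mod 6.
J→K: (25)(0) − (21)(-1) = 21
K→L: (21)(6) − (-20)(0) = 126
L→M: (-20)(-3) − (-22)(6) = 192
M→N: (-22)(-12) − (-17)(-3) = 213
N→O: (-17)(-8) − (1)(-12) = 148
O→J: (1)(-1) − (25)(-8) = 199
Σ = 899
Area = |Σ|/2 = 449.5.
Hole:
Apply the shoelace formula: 2A = Σ (x_i·y_{i+1} − x_{i+1}·y_i), indices taken mod 3.
Σ = (9) + (-14) + (11) = 6
Area = |Σ|/2 = 3.
Net area = 449.5 − 3 = 446.5.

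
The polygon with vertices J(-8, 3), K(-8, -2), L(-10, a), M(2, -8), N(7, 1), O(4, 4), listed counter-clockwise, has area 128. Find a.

-3

Write out the shoelace sum; only the two edges meeting at L involve a:
2·Area = [((-8)·a − (-10)·(-2)) + ((-10)·(-8) − 2·a)] + 166
       = -10·a + 226 = 256
⇒ a = -3.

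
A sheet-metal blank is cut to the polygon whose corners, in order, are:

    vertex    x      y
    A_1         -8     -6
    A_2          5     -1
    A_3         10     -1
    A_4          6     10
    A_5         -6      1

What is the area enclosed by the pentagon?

Apply Gauss's area formula: 2A = Σ (x_i·y_{i+1} − x_{i+1}·y_i), indices taken mod 5.
Cross-terms: 38, 5, 106, 66, 44  ⇒  Σ = 259
Area = |Σ|/2 = 129.5.

129.5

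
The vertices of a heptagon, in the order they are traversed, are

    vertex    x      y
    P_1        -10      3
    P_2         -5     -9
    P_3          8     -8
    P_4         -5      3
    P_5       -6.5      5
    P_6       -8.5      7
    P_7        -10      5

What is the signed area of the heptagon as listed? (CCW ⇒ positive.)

120

Apply the shoelace (surveyor's) formula: 2A = Σ (x_i·y_{i+1} − x_{i+1}·y_i), indices taken mod 7.
Cross-terms: 105, 112, -16, -5.5, -3, 27.5, 20  ⇒  Σ = 240
Signed area = Σ/2 = 120 (positive ⇒ counter-clockwise traversal).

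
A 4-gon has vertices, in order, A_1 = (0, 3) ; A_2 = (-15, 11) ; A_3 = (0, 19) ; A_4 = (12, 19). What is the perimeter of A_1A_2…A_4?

|A_1A_2| = √((-15)² + (8)²) = √289 = 17
|A_2A_3| = √((15)² + (8)²) = √289 = 17
|A_3A_4| = √((12)² + (0)²) = √144 = 12
|A_4A_1| = √((-12)² + (-16)²) = √400 = 20
Perimeter = 17 + 17 + 12 + 20 = 66.

66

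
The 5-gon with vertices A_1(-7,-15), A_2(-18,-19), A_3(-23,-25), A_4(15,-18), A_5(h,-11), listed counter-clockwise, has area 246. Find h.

23

Write out the shoelace sum; only the two edges meeting at A_5 involve h:
2·Area = [(15·(-11) − h·(-18)) + (h·(-15) − (-7)·(-11))] + 665
       = 3·h + 423 = 492
⇒ h = 23.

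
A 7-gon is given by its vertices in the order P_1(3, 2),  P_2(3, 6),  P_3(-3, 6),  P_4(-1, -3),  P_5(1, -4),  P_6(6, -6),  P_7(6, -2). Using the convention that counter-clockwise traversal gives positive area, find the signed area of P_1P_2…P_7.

Apply the shoelace formula: 2A = Σ (x_i·y_{i+1} − x_{i+1}·y_i), indices taken mod 7.
Σ = (12) + (36) + (15) + (7) + (18) + (24) + (18) = 130
Signed area = Σ/2 = 65 (positive ⇒ counter-clockwise traversal).

65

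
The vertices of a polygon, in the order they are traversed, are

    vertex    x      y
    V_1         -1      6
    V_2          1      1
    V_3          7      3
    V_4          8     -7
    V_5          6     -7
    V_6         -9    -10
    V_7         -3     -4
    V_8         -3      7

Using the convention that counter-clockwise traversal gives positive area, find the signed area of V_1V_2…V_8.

Apply Gauss's area formula: 2A = Σ (x_i·y_{i+1} − x_{i+1}·y_i), indices taken mod 8.
Cross-terms: -7, -4, -73, -14, -123, 6, -33, -11  ⇒  Σ = -259
Signed area = Σ/2 = -129.5 (negative ⇒ clockwise traversal).

-129.5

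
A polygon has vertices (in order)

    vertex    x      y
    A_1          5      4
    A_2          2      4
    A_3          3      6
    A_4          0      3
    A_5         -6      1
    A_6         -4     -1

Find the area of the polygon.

19

Cross-terms: 12, 0, 9, 18, 10, -11  ⇒  Σ = 38
Area = |Σ|/2 = 19.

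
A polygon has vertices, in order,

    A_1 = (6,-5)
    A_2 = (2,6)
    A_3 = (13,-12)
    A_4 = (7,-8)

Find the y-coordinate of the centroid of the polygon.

Apply Gauss's area formula. First the cross-terms c_i = x_i·y_{i+1} − x_{i+1}·y_i:
  46, -102, -20, 13  ⇒  2A = -63, A = -31.5.
Then Σ (y_i + y_{i+1})·c_i = 889, so ȳ = 889 / (6·(-31.5)) = -127/27.

-127/27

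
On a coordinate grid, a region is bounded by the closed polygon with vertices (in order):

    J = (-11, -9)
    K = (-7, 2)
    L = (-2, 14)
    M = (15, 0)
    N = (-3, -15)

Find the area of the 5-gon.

Σ = (-85) + (-94) + (-210) + (-225) + (-138) = -752
Area = |Σ|/2 = 376.

376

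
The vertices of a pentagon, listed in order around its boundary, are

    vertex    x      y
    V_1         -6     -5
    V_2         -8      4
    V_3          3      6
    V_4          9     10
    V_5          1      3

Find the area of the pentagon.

59

Apply the surveyor's formula: 2A = Σ (x_i·y_{i+1} − x_{i+1}·y_i), indices taken mod 5.
Σ = (-64) + (-60) + (-24) + (17) + (13) = -118
Area = |Σ|/2 = 59.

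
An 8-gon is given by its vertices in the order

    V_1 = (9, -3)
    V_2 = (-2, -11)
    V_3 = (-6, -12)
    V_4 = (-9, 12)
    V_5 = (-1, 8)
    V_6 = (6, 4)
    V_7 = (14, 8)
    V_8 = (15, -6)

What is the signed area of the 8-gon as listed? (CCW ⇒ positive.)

Apply Gauss's area formula: 2A = Σ (x_i·y_{i+1} − x_{i+1}·y_i), indices taken mod 8.
Σ = (-105) + (-42) + (-180) + (-60) + (-52) + (-8) + (-204) + (9) = -642
Signed area = Σ/2 = -321 (negative ⇒ clockwise traversal).

-321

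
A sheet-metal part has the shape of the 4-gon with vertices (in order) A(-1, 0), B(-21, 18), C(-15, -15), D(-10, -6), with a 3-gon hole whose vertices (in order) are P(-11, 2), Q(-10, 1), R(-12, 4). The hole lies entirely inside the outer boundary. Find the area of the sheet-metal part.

Outer boundary:
Apply the shoelace formula: 2A = Σ (x_i·y_{i+1} − x_{i+1}·y_i), indices taken mod 4.
Cross-terms: -18, 585, -60, -6  ⇒  Σ = 501
Area = |Σ|/2 = 250.5.
Hole:
Apply the shoelace (surveyor's) formula: 2A = Σ (x_i·y_{i+1} − x_{i+1}·y_i), indices taken mod 3.
P→Q: (-11)(1) − (-10)(2) = 9
Q→R: (-10)(4) − (-12)(1) = -28
R→P: (-12)(2) − (-11)(4) = 20
Σ = 1
Area = |Σ|/2 = 0.5.
Net area = 250.5 − 0.5 = 250.

250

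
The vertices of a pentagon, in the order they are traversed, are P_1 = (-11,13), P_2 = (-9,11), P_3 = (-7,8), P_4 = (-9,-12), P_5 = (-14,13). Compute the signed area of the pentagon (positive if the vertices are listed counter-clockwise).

Apply the surveyor's formula: 2A = Σ (x_i·y_{i+1} − x_{i+1}·y_i), indices taken mod 5.
P_1→P_2: (-11)(11) − (-9)(13) = -4
P_2→P_3: (-9)(8) − (-7)(11) = 5
P_3→P_4: (-7)(-12) − (-9)(8) = 156
P_4→P_5: (-9)(13) − (-14)(-12) = -285
P_5→P_1: (-14)(13) − (-11)(13) = -39
Σ = -167
Signed area = Σ/2 = -83.5 (negative ⇒ clockwise traversal).

-83.5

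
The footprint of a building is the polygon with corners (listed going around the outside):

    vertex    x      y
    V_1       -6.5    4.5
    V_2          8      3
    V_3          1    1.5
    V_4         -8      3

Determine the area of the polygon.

Σ = (-55.5) + (9) + (15) + (-16.5) = -48
Area = |Σ|/2 = 24.

24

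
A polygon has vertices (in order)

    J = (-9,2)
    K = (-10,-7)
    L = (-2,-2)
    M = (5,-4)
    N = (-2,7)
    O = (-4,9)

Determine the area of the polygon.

Apply Gauss's area formula: 2A = Σ (x_i·y_{i+1} − x_{i+1}·y_i), indices taken mod 6.
Cross-terms: 83, 6, 18, 27, 10, 73  ⇒  Σ = 217
Area = |Σ|/2 = 108.5.

108.5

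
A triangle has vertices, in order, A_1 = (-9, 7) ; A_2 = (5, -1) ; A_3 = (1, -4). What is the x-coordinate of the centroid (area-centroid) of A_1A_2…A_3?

-1

Apply the shoelace (surveyor's) formula. First the cross-terms c_i = x_i·y_{i+1} − x_{i+1}·y_i:
  -26, -19, -29  ⇒  2A = -74, A = -37.
Then Σ (x_i + x_{i+1})·c_i = 222, so x̄ = 222 / (6·(-37)) = -1.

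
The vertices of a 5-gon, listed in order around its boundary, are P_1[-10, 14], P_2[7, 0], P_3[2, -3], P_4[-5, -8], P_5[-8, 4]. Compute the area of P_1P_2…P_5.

153

Apply the shoelace (surveyor's) formula: 2A = Σ (x_i·y_{i+1} − x_{i+1}·y_i), indices taken mod 5.
Σ = (-98) + (-21) + (-31) + (-84) + (-72) = -306
Area = |Σ|/2 = 153.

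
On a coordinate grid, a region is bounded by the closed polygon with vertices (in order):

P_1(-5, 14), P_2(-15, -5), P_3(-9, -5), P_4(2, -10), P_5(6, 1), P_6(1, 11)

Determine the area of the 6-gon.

280.5

Σ = (235) + (30) + (100) + (62) + (65) + (69) = 561
Area = |Σ|/2 = 280.5.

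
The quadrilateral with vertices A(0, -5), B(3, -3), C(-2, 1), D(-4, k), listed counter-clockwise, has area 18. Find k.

0

The doubled signed area Σ (x_i y_{i+1} − x_{i+1} y_i) is linear in k.
With k=0 it equals 36; the coefficient of k is -2 (from the two edges through D).
So -2·k + 36 = 2·18 = 36 ⇒ k = 0.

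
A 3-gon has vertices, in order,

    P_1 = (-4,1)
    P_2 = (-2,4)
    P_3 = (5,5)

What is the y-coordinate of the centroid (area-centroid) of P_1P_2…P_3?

Apply Gauss's area formula. First the cross-terms c_i = x_i·y_{i+1} − x_{i+1}·y_i:
  -14, -30, 25  ⇒  2A = -19, A = -9.5.
Then Σ (y_i + y_{i+1})·c_i = -190, so ȳ = -190 / (6·(-9.5)) = 10/3.

10/3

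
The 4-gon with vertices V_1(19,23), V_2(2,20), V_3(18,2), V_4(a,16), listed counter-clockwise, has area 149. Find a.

16

The doubled signed area Σ (x_i y_{i+1} − x_{i+1} y_i) is linear in a.
With a=0 it equals -38; the coefficient of a is 21 (from the two edges through V_4).
So 21·a + -38 = 2·149 = 298 ⇒ a = 16.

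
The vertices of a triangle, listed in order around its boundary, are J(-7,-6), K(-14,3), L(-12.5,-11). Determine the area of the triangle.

Σ = (-105) + (191.5) + (-2) = 84.5
Area = |Σ|/2 = 42.25.

42.25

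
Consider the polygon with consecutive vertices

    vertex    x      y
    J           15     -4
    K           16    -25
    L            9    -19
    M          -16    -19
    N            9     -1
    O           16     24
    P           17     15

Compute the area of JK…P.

Σ = (-311) + (-79) + (-475) + (187) + (232) + (-168) + (-293) = -907
Area = |Σ|/2 = 453.5.

453.5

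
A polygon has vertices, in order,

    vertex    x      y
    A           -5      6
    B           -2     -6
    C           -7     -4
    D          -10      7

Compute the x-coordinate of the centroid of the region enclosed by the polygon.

Apply Gauss's area formula. First the cross-terms c_i = x_i·y_{i+1} − x_{i+1}·y_i:
  42, -34, -89, -25  ⇒  2A = -106, A = -53.
Then Σ (x_i + x_{i+1})·c_i = 1900, so x̄ = 1900 / (6·(-53)) = -950/159.

-950/159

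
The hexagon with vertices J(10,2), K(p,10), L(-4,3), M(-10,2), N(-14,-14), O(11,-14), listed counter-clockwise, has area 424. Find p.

The doubled signed area Σ (x_i y_{i+1} − x_{i+1} y_i) is linear in p.
With p=0 it equals 842; the coefficient of p is 1 (from the two edges through K).
So 1·p + 842 = 2·424 = 848 ⇒ p = 6.

6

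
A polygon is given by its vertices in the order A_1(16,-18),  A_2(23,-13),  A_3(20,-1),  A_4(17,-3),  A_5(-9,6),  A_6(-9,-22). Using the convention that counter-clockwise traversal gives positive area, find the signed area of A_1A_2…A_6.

Apply Gauss's area formula: 2A = Σ (x_i·y_{i+1} − x_{i+1}·y_i), indices taken mod 6.
Σ = (206) + (237) + (-43) + (75) + (252) + (514) = 1241
Signed area = Σ/2 = 620.5 (positive ⇒ counter-clockwise traversal).

620.5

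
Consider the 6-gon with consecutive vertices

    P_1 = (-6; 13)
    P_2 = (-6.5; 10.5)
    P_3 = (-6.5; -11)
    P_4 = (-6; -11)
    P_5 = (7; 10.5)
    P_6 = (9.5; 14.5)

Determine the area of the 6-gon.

196.5

Apply the shoelace formula: 2A = Σ (x_i·y_{i+1} − x_{i+1}·y_i), indices taken mod 6.
Σ = (21.5) + (139.75) + (5.5) + (14) + (1.75) + (210.5) = 393
Area = |Σ|/2 = 196.5.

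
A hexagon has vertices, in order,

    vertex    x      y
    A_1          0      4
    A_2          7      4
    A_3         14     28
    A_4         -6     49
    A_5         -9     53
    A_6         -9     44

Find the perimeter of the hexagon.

116

|A_1A_2| = √((7)² + (0)²) = √49 = 7
|A_2A_3| = √((7)² + (24)²) = √625 = 25
|A_3A_4| = √((-20)² + (21)²) = √841 = 29
|A_4A_5| = √((-3)² + (4)²) = √25 = 5
|A_5A_6| = √((0)² + (-9)²) = √81 = 9
|A_6A_1| = √((9)² + (-40)²) = √1681 = 41
Perimeter = 7 + 25 + 29 + 5 + 9 + 41 = 116.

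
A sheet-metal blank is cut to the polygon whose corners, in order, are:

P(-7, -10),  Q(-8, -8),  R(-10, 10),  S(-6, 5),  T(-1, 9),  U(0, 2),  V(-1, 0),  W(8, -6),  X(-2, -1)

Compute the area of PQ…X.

Apply the shoelace formula: 2A = Σ (x_i·y_{i+1} − x_{i+1}·y_i), indices taken mod 9.
P→Q: (-7)(-8) − (-8)(-10) = -24
Q→R: (-8)(10) − (-10)(-8) = -160
R→S: (-10)(5) − (-6)(10) = 10
S→T: (-6)(9) − (-1)(5) = -49
T→U: (-1)(2) − (0)(9) = -2
U→V: (0)(0) − (-1)(2) = 2
V→W: (-1)(-6) − (8)(0) = 6
W→X: (8)(-1) − (-2)(-6) = -20
X→P: (-2)(-10) − (-7)(-1) = 13
Σ = -224
Area = |Σ|/2 = 112.

112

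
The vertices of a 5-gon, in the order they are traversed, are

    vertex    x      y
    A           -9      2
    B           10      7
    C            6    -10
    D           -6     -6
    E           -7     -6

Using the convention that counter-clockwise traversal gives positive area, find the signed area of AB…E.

Cross-terms: -83, -142, -96, -6, -68  ⇒  Σ = -395
Signed area = Σ/2 = -197.5 (negative ⇒ clockwise traversal).

-197.5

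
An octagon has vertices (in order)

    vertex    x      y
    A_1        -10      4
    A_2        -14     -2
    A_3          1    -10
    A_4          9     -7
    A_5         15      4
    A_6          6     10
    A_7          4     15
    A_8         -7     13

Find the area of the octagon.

Apply the shoelace formula: 2A = Σ (x_i·y_{i+1} − x_{i+1}·y_i), indices taken mod 8.
Cross-terms: 76, 142, 83, 141, 126, 50, 157, 102  ⇒  Σ = 877
Area = |Σ|/2 = 438.5.

438.5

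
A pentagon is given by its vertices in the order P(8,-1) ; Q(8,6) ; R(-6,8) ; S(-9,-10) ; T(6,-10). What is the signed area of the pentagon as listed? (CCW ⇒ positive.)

Σ = (56) + (100) + (132) + (150) + (74) = 512
Signed area = Σ/2 = 256 (positive ⇒ counter-clockwise traversal).

256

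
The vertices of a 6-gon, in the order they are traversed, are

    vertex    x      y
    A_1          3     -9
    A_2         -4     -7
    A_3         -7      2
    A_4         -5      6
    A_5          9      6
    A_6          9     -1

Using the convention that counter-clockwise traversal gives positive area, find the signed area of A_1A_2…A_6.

-185.5

Apply Gauss's area formula: 2A = Σ (x_i·y_{i+1} − x_{i+1}·y_i), indices taken mod 6.
A_1→A_2: (3)(-7) − (-4)(-9) = -57
A_2→A_3: (-4)(2) − (-7)(-7) = -57
A_3→A_4: (-7)(6) − (-5)(2) = -32
A_4→A_5: (-5)(6) − (9)(6) = -84
A_5→A_6: (9)(-1) − (9)(6) = -63
A_6→A_1: (9)(-9) − (3)(-1) = -78
Σ = -371
Signed area = Σ/2 = -185.5 (negative ⇒ clockwise traversal).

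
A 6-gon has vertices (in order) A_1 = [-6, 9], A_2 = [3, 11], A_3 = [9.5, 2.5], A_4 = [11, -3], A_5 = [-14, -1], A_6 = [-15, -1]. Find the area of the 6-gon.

220.5

A_1→A_2: (-6)(11) − (3)(9) = -93
A_2→A_3: (3)(2.5) − (9.5)(11) = -97
A_3→A_4: (9.5)(-3) − (11)(2.5) = -56
A_4→A_5: (11)(-1) − (-14)(-3) = -53
A_5→A_6: (-14)(-1) − (-15)(-1) = -1
A_6→A_1: (-15)(9) − (-6)(-1) = -141
Σ = -441
Area = |Σ|/2 = 220.5.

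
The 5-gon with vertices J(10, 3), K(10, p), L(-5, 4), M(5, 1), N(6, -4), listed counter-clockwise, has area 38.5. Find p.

4

The doubled signed area Σ (x_i y_{i+1} − x_{i+1} y_i) is linear in p.
With p=0 it equals 17; the coefficient of p is 15 (from the two edges through K).
So 15·p + 17 = 2·38.5 = 77 ⇒ p = 4.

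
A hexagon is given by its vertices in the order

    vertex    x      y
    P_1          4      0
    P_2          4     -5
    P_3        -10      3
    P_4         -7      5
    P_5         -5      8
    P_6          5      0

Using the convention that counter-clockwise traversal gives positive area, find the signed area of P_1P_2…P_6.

Apply the surveyor's formula: 2A = Σ (x_i·y_{i+1} − x_{i+1}·y_i), indices taken mod 6.
P_1→P_2: (4)(-5) − (4)(0) = -20
P_2→P_3: (4)(3) − (-10)(-5) = -38
P_3→P_4: (-10)(5) − (-7)(3) = -29
P_4→P_5: (-7)(8) − (-5)(5) = -31
P_5→P_6: (-5)(0) − (5)(8) = -40
P_6→P_1: (5)(0) − (4)(0) = 0
Σ = -158
Signed area = Σ/2 = -79 (negative ⇒ clockwise traversal).

-79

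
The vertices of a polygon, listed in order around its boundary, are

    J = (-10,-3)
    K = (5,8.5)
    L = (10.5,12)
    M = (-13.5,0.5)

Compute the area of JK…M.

Apply the shoelace formula: 2A = Σ (x_i·y_{i+1} − x_{i+1}·y_i), indices taken mod 4.
Cross-terms: -70, -29.25, 167.25, 45.5  ⇒  Σ = 113.5
Area = |Σ|/2 = 56.75.

56.75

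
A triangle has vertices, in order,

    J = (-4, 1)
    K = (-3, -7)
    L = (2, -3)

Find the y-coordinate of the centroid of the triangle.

-3

Apply the surveyor's formula. First the cross-terms c_i = x_i·y_{i+1} − x_{i+1}·y_i:
  31, 23, -10  ⇒  2A = 44, A = 22.
Then Σ (y_i + y_{i+1})·c_i = -396, so ȳ = -396 / (6·22) = -3.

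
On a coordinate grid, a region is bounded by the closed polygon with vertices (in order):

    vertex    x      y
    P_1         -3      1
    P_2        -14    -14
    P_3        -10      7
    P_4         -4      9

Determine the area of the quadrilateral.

110.5

Σ = (56) + (-238) + (-62) + (23) = -221
Area = |Σ|/2 = 110.5.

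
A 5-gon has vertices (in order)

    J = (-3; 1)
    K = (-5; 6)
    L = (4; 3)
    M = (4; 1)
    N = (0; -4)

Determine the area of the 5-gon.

44

Σ = (-13) + (-39) + (-8) + (-16) + (-12) = -88
Area = |Σ|/2 = 44.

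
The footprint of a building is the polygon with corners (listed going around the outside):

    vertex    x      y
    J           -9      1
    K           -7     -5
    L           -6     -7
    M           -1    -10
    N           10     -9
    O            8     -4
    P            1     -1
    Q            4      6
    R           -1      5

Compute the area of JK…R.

Σ = (52) + (19) + (53) + (109) + (32) + (-4) + (10) + (26) + (44) = 341
Area = |Σ|/2 = 170.5.

170.5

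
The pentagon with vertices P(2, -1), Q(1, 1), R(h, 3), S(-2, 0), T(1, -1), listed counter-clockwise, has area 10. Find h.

-5

The doubled signed area Σ (x_i y_{i+1} − x_{i+1} y_i) is linear in h.
With h=0 it equals 15; the coefficient of h is -1 (from the two edges through R).
So -1·h + 15 = 2·10 = 20 ⇒ h = -5.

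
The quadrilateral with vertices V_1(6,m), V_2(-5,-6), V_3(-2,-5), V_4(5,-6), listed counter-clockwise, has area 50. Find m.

The doubled signed area Σ (x_i y_{i+1} − x_{i+1} y_i) is linear in m.
With m=0 it equals 50; the coefficient of m is 10 (from the two edges through V_1).
So 10·m + 50 = 2·50 = 100 ⇒ m = 5.

5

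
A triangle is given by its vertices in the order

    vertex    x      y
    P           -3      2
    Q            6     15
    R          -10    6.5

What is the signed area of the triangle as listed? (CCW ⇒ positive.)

P→Q: (-3)(15) − (6)(2) = -57
Q→R: (6)(6.5) − (-10)(15) = 189
R→P: (-10)(2) − (-3)(6.5) = -0.5
Σ = 131.5
Signed area = Σ/2 = 65.75 (positive ⇒ counter-clockwise traversal).

65.75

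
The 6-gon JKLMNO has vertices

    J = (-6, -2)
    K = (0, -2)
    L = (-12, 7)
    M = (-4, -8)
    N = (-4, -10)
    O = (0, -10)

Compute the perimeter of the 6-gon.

|JK| = √((6)² + (0)²) = √36 = 6
|KL| = √((-12)² + (9)²) = √225 = 15
|LM| = √((8)² + (-15)²) = √289 = 17
|MN| = √((0)² + (-2)²) = √4 = 2
|NO| = √((4)² + (0)²) = √16 = 4
|OJ| = √((-6)² + (8)²) = √100 = 10
Perimeter = 6 + 15 + 17 + 2 + 4 + 10 = 54.

54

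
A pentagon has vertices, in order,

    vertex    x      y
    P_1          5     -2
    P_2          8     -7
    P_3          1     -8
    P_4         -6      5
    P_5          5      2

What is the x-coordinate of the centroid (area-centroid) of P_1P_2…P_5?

Apply Gauss's area formula. First the cross-terms c_i = x_i·y_{i+1} − x_{i+1}·y_i:
  -19, -57, -43, -37, -20  ⇒  2A = -176, A = -88.
Then Σ (x_i + x_{i+1})·c_i = -708, so x̄ = -708 / (6·(-88)) = 59/44.

59/44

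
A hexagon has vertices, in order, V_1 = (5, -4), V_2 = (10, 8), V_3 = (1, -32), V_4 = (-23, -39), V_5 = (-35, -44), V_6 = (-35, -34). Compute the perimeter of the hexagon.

|V_1V_2| = √((5)² + (12)²) = √169 = 13
|V_2V_3| = √((-9)² + (-40)²) = √1681 = 41
|V_3V_4| = √((-24)² + (-7)²) = √625 = 25
|V_4V_5| = √((-12)² + (-5)²) = √169 = 13
|V_5V_6| = √((0)² + (10)²) = √100 = 10
|V_6V_1| = √((40)² + (30)²) = √2500 = 50
Perimeter = 13 + 41 + 25 + 13 + 10 + 50 = 152.

152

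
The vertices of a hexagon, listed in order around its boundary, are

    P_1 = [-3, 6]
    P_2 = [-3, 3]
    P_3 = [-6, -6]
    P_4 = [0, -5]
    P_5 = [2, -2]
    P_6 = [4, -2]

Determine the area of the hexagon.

53.5

Apply the shoelace (surveyor's) formula: 2A = Σ (x_i·y_{i+1} − x_{i+1}·y_i), indices taken mod 6.
Cross-terms: 9, 36, 30, 10, 4, 18  ⇒  Σ = 107
Area = |Σ|/2 = 53.5.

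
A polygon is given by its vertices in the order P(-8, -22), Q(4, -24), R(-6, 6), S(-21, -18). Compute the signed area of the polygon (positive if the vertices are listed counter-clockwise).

356

Apply the surveyor's formula: 2A = Σ (x_i·y_{i+1} − x_{i+1}·y_i), indices taken mod 4.
Σ = (280) + (-120) + (234) + (318) = 712
Signed area = Σ/2 = 356 (positive ⇒ counter-clockwise traversal).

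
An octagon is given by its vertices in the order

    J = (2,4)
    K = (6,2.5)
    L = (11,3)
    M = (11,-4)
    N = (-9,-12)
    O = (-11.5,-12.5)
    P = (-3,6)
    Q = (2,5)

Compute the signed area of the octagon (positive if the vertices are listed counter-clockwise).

-217.25

J→K: (2)(2.5) − (6)(4) = -19
K→L: (6)(3) − (11)(2.5) = -9.5
L→M: (11)(-4) − (11)(3) = -77
M→N: (11)(-12) − (-9)(-4) = -168
N→O: (-9)(-12.5) − (-11.5)(-12) = -25.5
O→P: (-11.5)(6) − (-3)(-12.5) = -106.5
P→Q: (-3)(5) − (2)(6) = -27
Q→J: (2)(4) − (2)(5) = -2
Σ = -434.5
Signed area = Σ/2 = -217.25 (negative ⇒ clockwise traversal).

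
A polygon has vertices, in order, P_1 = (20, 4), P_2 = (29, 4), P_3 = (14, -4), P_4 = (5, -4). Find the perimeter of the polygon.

52

|P_1P_2| = √((9)² + (0)²) = √81 = 9
|P_2P_3| = √((-15)² + (-8)²) = √289 = 17
|P_3P_4| = √((-9)² + (0)²) = √81 = 9
|P_4P_1| = √((15)² + (8)²) = √289 = 17
Perimeter = 9 + 17 + 9 + 17 = 52.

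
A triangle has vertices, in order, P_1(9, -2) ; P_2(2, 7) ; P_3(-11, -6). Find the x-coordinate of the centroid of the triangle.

Apply the shoelace (surveyor's) formula. First the cross-terms c_i = x_i·y_{i+1} − x_{i+1}·y_i:
  67, 65, 76  ⇒  2A = 208, A = 104.
Then Σ (x_i + x_{i+1})·c_i = 0, so x̄ = 0 / (6·104) = 0.

0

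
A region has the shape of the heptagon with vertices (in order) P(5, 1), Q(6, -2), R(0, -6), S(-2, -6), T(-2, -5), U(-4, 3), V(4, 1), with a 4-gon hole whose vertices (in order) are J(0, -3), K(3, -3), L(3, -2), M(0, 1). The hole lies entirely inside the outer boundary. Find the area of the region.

Outer boundary:
Apply the surveyor's formula: 2A = Σ (x_i·y_{i+1} − x_{i+1}·y_i), indices taken mod 7.
Σ = (-16) + (-36) + (-12) + (-2) + (-26) + (-16) + (-1) = -109
Area = |Σ|/2 = 54.5.
Hole:
Apply the surveyor's formula: 2A = Σ (x_i·y_{i+1} − x_{i+1}·y_i), indices taken mod 4.
Σ = (9) + (3) + (3) + (0) = 15
Area = |Σ|/2 = 7.5.
Net area = 54.5 − 7.5 = 47.

47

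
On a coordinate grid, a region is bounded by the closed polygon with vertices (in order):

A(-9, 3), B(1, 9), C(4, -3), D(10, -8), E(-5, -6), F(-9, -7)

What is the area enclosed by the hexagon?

167

A→B: (-9)(9) − (1)(3) = -84
B→C: (1)(-3) − (4)(9) = -39
C→D: (4)(-8) − (10)(-3) = -2
D→E: (10)(-6) − (-5)(-8) = -100
E→F: (-5)(-7) − (-9)(-6) = -19
F→A: (-9)(3) − (-9)(-7) = -90
Σ = -334
Area = |Σ|/2 = 167.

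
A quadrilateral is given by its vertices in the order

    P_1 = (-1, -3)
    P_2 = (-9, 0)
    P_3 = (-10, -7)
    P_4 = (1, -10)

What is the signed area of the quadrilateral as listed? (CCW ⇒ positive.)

65

Σ = (-27) + (63) + (107) + (-13) = 130
Signed area = Σ/2 = 65 (positive ⇒ counter-clockwise traversal).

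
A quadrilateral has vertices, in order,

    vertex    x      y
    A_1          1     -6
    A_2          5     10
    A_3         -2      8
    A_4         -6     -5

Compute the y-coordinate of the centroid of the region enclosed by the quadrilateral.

Apply the shoelace (surveyor's) formula. First the cross-terms c_i = x_i·y_{i+1} − x_{i+1}·y_i:
  40, 60, 58, 41  ⇒  2A = 199, A = 99.5.
Then Σ (y_i + y_{i+1})·c_i = 963, so ȳ = 963 / (6·99.5) = 321/199.

321/199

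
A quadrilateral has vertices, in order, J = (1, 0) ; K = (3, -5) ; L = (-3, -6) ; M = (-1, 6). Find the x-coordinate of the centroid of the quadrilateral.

-19/51

Apply Gauss's area formula. First the cross-terms c_i = x_i·y_{i+1} − x_{i+1}·y_i:
  -5, -33, -24, -6  ⇒  2A = -68, A = -34.
Then Σ (x_i + x_{i+1})·c_i = 76, so x̄ = 76 / (6·(-34)) = -19/51.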